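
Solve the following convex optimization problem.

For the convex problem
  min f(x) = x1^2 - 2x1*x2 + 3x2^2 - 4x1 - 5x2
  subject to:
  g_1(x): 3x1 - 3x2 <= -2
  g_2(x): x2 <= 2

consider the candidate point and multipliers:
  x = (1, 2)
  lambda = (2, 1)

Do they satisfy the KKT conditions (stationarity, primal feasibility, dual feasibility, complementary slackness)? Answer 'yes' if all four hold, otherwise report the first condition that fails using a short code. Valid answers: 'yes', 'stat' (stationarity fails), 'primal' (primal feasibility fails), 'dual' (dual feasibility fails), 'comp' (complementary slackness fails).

Gradient of f: grad f(x) = Q x + c = (-6, 5)
Constraint values g_i(x) = a_i^T x - b_i:
  g_1((1, 2)) = -1
  g_2((1, 2)) = 0
Stationarity residual: grad f(x) + sum_i lambda_i a_i = (0, 0)
  -> stationarity OK
Primal feasibility (all g_i <= 0): OK
Dual feasibility (all lambda_i >= 0): OK
Complementary slackness (lambda_i * g_i(x) = 0 for all i): FAILS

Verdict: the first failing condition is complementary_slackness -> comp.

comp


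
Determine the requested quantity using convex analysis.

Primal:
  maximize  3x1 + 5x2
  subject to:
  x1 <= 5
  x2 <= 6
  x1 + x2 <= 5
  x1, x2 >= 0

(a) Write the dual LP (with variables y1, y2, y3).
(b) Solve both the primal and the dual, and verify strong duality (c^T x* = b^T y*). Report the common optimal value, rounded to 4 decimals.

The standard primal-dual pair for 'max c^T x s.t. A x <= b, x >= 0' is:
  Dual:  min b^T y  s.t.  A^T y >= c,  y >= 0.

So the dual LP is:
  minimize  5y1 + 6y2 + 5y3
  subject to:
    y1 + y3 >= 3
    y2 + y3 >= 5
    y1, y2, y3 >= 0

Solving the primal: x* = (0, 5).
  primal value c^T x* = 25.
Solving the dual: y* = (0, 0, 5).
  dual value b^T y* = 25.
Strong duality: c^T x* = b^T y*. Confirmed.

25


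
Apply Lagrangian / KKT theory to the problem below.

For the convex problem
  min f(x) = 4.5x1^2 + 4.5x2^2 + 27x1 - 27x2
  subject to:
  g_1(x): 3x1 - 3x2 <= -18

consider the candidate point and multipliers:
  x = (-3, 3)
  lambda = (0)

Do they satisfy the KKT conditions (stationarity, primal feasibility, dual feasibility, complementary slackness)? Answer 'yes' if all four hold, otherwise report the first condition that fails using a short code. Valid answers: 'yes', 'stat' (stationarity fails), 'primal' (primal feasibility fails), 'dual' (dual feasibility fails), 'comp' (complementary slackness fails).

Gradient of f: grad f(x) = Q x + c = (0, 0)
Constraint values g_i(x) = a_i^T x - b_i:
  g_1((-3, 3)) = 0
Stationarity residual: grad f(x) + sum_i lambda_i a_i = (0, 0)
  -> stationarity OK
Primal feasibility (all g_i <= 0): OK
Dual feasibility (all lambda_i >= 0): OK
Complementary slackness (lambda_i * g_i(x) = 0 for all i): OK

Verdict: yes, KKT holds.

yes


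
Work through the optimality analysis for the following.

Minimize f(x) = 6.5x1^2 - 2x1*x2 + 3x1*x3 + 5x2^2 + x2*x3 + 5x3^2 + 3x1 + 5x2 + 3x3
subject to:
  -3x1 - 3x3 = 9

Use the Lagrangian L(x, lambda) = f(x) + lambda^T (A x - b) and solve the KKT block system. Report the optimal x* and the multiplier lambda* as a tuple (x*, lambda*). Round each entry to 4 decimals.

Form the Lagrangian:
  L(x, lambda) = (1/2) x^T Q x + c^T x + lambda^T (A x - b)
Stationarity (grad_x L = 0): Q x + c + A^T lambda = 0.
Primal feasibility: A x = b.

This gives the KKT block system:
  [ Q   A^T ] [ x     ]   [-c ]
  [ A    0  ] [ lambda ] = [ b ]

Solving the linear system:
  x*      = (-1.3416, -0.6025, -1.6584)
  lambda* = (-6.0704)
  f(x*)   = 21.3106

x* = (-1.3416, -0.6025, -1.6584), lambda* = (-6.0704)


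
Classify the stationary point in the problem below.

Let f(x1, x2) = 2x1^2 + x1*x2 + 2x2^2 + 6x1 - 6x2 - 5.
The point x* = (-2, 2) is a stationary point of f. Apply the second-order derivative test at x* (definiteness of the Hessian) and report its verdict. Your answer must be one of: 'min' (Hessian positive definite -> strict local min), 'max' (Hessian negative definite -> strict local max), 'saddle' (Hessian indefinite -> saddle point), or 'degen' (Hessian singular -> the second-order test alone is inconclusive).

Compute the Hessian H = grad^2 f:
  H = [[4, 1], [1, 4]]
Verify stationarity: grad f(x*) = H x* + g = (0, 0).
Eigenvalues of H: 3, 5.
Both eigenvalues > 0, so H is positive definite -> x* is a strict local min.

min


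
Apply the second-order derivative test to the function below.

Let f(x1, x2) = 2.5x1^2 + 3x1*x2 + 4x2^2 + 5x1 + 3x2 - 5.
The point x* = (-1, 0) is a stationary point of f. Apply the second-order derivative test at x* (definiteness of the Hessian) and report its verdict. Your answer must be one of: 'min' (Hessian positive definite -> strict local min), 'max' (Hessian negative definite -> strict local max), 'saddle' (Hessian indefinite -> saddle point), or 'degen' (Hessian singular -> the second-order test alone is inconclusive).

Compute the Hessian H = grad^2 f:
  H = [[5, 3], [3, 8]]
Verify stationarity: grad f(x*) = H x* + g = (0, 0).
Eigenvalues of H: 3.1459, 9.8541.
Both eigenvalues > 0, so H is positive definite -> x* is a strict local min.

min


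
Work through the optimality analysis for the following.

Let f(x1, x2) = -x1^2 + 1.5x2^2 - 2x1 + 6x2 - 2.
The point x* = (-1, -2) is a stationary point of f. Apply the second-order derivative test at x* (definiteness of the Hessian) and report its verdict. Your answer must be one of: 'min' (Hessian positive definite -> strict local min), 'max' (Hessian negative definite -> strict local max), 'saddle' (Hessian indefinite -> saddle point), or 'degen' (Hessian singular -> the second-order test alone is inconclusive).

Compute the Hessian H = grad^2 f:
  H = [[-2, 0], [0, 3]]
Verify stationarity: grad f(x*) = H x* + g = (0, 0).
Eigenvalues of H: -2, 3.
Eigenvalues have mixed signs, so H is indefinite -> x* is a saddle point.

saddle


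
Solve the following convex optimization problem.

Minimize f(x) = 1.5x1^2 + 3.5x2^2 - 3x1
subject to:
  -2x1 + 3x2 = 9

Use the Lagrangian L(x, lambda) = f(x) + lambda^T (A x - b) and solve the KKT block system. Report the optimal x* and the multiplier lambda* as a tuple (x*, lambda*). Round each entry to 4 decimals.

Form the Lagrangian:
  L(x, lambda) = (1/2) x^T Q x + c^T x + lambda^T (A x - b)
Stationarity (grad_x L = 0): Q x + c + A^T lambda = 0.
Primal feasibility: A x = b.

This gives the KKT block system:
  [ Q   A^T ] [ x     ]   [-c ]
  [ A    0  ] [ lambda ] = [ b ]

Solving the linear system:
  x*      = (-1.8, 1.8)
  lambda* = (-4.2)
  f(x*)   = 21.6

x* = (-1.8, 1.8), lambda* = (-4.2)


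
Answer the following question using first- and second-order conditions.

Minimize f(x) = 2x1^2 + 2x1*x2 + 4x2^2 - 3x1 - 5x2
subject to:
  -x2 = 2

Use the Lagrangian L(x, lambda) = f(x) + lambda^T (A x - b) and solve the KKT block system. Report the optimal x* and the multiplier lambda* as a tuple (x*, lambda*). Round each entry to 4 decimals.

Form the Lagrangian:
  L(x, lambda) = (1/2) x^T Q x + c^T x + lambda^T (A x - b)
Stationarity (grad_x L = 0): Q x + c + A^T lambda = 0.
Primal feasibility: A x = b.

This gives the KKT block system:
  [ Q   A^T ] [ x     ]   [-c ]
  [ A    0  ] [ lambda ] = [ b ]

Solving the linear system:
  x*      = (1.75, -2)
  lambda* = (-17.5)
  f(x*)   = 19.875

x* = (1.75, -2), lambda* = (-17.5)


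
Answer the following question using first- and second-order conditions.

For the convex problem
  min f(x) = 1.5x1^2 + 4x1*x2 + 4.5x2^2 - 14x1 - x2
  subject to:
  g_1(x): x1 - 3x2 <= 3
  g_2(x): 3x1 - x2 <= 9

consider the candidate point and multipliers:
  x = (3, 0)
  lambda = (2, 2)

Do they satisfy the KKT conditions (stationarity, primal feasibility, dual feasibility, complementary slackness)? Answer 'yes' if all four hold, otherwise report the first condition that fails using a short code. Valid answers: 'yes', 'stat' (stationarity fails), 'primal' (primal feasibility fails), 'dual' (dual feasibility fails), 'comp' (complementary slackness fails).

Gradient of f: grad f(x) = Q x + c = (-5, 11)
Constraint values g_i(x) = a_i^T x - b_i:
  g_1((3, 0)) = 0
  g_2((3, 0)) = 0
Stationarity residual: grad f(x) + sum_i lambda_i a_i = (3, 3)
  -> stationarity FAILS
Primal feasibility (all g_i <= 0): OK
Dual feasibility (all lambda_i >= 0): OK
Complementary slackness (lambda_i * g_i(x) = 0 for all i): OK

Verdict: the first failing condition is stationarity -> stat.

stat


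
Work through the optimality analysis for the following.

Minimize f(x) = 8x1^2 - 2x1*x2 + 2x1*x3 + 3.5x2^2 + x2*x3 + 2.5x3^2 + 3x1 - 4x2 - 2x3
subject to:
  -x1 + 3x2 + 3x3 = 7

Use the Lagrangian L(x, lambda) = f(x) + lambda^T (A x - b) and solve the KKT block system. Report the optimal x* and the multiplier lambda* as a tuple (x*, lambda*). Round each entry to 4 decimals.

Form the Lagrangian:
  L(x, lambda) = (1/2) x^T Q x + c^T x + lambda^T (A x - b)
Stationarity (grad_x L = 0): Q x + c + A^T lambda = 0.
Primal feasibility: A x = b.

This gives the KKT block system:
  [ Q   A^T ] [ x     ]   [-c ]
  [ A    0  ] [ lambda ] = [ b ]

Solving the linear system:
  x*      = (-0.322, 0.9616, 1.2644)
  lambda* = (-1.5465)
  f(x*)   = 1.7422

x* = (-0.322, 0.9616, 1.2644), lambda* = (-1.5465)


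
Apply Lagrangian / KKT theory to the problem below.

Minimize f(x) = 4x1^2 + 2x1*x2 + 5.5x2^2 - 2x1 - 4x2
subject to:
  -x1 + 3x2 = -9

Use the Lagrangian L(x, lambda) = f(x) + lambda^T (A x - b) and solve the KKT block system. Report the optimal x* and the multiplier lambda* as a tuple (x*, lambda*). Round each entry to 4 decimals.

Form the Lagrangian:
  L(x, lambda) = (1/2) x^T Q x + c^T x + lambda^T (A x - b)
Stationarity (grad_x L = 0): Q x + c + A^T lambda = 0.
Primal feasibility: A x = b.

This gives the KKT block system:
  [ Q   A^T ] [ x     ]   [-c ]
  [ A    0  ] [ lambda ] = [ b ]

Solving the linear system:
  x*      = (1.9263, -2.3579)
  lambda* = (8.6947)
  f(x*)   = 41.9158

x* = (1.9263, -2.3579), lambda* = (8.6947)


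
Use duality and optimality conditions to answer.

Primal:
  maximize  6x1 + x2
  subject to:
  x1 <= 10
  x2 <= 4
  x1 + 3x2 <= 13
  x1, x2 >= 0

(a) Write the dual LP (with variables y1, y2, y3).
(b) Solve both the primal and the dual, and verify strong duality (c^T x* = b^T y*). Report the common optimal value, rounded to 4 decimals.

The standard primal-dual pair for 'max c^T x s.t. A x <= b, x >= 0' is:
  Dual:  min b^T y  s.t.  A^T y >= c,  y >= 0.

So the dual LP is:
  minimize  10y1 + 4y2 + 13y3
  subject to:
    y1 + y3 >= 6
    y2 + 3y3 >= 1
    y1, y2, y3 >= 0

Solving the primal: x* = (10, 1).
  primal value c^T x* = 61.
Solving the dual: y* = (5.6667, 0, 0.3333).
  dual value b^T y* = 61.
Strong duality: c^T x* = b^T y*. Confirmed.

61


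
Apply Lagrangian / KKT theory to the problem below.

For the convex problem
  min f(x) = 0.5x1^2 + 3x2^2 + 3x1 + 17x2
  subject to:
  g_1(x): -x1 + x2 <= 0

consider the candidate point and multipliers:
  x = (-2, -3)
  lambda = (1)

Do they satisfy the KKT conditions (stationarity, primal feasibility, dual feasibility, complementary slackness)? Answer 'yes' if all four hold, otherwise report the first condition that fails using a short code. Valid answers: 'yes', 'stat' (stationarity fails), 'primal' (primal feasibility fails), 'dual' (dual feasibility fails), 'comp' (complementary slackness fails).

Gradient of f: grad f(x) = Q x + c = (1, -1)
Constraint values g_i(x) = a_i^T x - b_i:
  g_1((-2, -3)) = -1
Stationarity residual: grad f(x) + sum_i lambda_i a_i = (0, 0)
  -> stationarity OK
Primal feasibility (all g_i <= 0): OK
Dual feasibility (all lambda_i >= 0): OK
Complementary slackness (lambda_i * g_i(x) = 0 for all i): FAILS

Verdict: the first failing condition is complementary_slackness -> comp.

comp


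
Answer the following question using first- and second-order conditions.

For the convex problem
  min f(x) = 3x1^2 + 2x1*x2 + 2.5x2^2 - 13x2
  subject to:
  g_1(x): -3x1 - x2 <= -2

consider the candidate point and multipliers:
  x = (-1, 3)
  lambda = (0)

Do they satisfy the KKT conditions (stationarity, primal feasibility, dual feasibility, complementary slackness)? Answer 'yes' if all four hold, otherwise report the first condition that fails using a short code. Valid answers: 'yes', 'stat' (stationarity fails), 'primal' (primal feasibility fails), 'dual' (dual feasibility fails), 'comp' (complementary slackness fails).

Gradient of f: grad f(x) = Q x + c = (0, 0)
Constraint values g_i(x) = a_i^T x - b_i:
  g_1((-1, 3)) = 2
Stationarity residual: grad f(x) + sum_i lambda_i a_i = (0, 0)
  -> stationarity OK
Primal feasibility (all g_i <= 0): FAILS
Dual feasibility (all lambda_i >= 0): OK
Complementary slackness (lambda_i * g_i(x) = 0 for all i): OK

Verdict: the first failing condition is primal_feasibility -> primal.

primal


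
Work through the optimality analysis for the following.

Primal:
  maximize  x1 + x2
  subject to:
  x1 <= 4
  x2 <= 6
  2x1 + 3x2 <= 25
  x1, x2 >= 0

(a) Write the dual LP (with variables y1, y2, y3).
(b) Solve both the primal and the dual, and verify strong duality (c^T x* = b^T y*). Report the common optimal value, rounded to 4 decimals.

The standard primal-dual pair for 'max c^T x s.t. A x <= b, x >= 0' is:
  Dual:  min b^T y  s.t.  A^T y >= c,  y >= 0.

So the dual LP is:
  minimize  4y1 + 6y2 + 25y3
  subject to:
    y1 + 2y3 >= 1
    y2 + 3y3 >= 1
    y1, y2, y3 >= 0

Solving the primal: x* = (4, 5.6667).
  primal value c^T x* = 9.6667.
Solving the dual: y* = (0.3333, 0, 0.3333).
  dual value b^T y* = 9.6667.
Strong duality: c^T x* = b^T y*. Confirmed.

9.6667


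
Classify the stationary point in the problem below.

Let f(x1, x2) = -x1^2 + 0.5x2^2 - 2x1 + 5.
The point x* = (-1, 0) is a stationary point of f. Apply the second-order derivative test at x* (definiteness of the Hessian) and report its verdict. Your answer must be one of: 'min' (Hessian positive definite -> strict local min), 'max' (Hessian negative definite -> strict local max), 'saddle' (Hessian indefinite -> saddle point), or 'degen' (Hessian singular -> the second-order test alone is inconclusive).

Compute the Hessian H = grad^2 f:
  H = [[-2, 0], [0, 1]]
Verify stationarity: grad f(x*) = H x* + g = (0, 0).
Eigenvalues of H: -2, 1.
Eigenvalues have mixed signs, so H is indefinite -> x* is a saddle point.

saddle


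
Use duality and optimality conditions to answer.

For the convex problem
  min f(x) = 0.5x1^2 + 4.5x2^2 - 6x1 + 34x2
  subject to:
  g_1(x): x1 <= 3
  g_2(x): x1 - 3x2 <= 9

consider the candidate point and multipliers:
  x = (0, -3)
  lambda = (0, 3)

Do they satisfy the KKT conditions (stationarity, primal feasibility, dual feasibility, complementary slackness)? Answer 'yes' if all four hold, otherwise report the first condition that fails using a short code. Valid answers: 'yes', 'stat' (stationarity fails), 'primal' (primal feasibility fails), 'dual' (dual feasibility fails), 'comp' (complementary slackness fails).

Gradient of f: grad f(x) = Q x + c = (-6, 7)
Constraint values g_i(x) = a_i^T x - b_i:
  g_1((0, -3)) = -3
  g_2((0, -3)) = 0
Stationarity residual: grad f(x) + sum_i lambda_i a_i = (-3, -2)
  -> stationarity FAILS
Primal feasibility (all g_i <= 0): OK
Dual feasibility (all lambda_i >= 0): OK
Complementary slackness (lambda_i * g_i(x) = 0 for all i): OK

Verdict: the first failing condition is stationarity -> stat.

stat


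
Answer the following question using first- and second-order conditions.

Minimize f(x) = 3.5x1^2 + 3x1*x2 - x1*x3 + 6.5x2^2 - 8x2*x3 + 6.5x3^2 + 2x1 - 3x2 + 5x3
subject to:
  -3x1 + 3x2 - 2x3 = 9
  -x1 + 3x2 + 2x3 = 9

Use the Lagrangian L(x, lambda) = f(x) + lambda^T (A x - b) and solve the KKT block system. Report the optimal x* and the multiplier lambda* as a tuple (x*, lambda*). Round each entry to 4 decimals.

Form the Lagrangian:
  L(x, lambda) = (1/2) x^T Q x + c^T x + lambda^T (A x - b)
Stationarity (grad_x L = 0): Q x + c + A^T lambda = 0.
Primal feasibility: A x = b.

This gives the KKT block system:
  [ Q   A^T ] [ x     ]   [-c ]
  [ A    0  ] [ lambda ] = [ b ]

Solving the linear system:
  x*      = (-1.6881, 1.8746, 0.844)
  lambda* = (-0.9262, -2.2582)
  f(x*)   = 11.9399

x* = (-1.6881, 1.8746, 0.844), lambda* = (-0.9262, -2.2582)


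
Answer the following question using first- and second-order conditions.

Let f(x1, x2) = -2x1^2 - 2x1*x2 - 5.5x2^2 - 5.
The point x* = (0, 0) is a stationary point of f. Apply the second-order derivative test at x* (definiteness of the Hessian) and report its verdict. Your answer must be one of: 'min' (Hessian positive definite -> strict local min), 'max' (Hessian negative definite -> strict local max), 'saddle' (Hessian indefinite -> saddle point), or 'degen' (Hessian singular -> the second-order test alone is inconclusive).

Compute the Hessian H = grad^2 f:
  H = [[-4, -2], [-2, -11]]
Verify stationarity: grad f(x*) = H x* + g = (0, 0).
Eigenvalues of H: -11.5311, -3.4689.
Both eigenvalues < 0, so H is negative definite -> x* is a strict local max.

max


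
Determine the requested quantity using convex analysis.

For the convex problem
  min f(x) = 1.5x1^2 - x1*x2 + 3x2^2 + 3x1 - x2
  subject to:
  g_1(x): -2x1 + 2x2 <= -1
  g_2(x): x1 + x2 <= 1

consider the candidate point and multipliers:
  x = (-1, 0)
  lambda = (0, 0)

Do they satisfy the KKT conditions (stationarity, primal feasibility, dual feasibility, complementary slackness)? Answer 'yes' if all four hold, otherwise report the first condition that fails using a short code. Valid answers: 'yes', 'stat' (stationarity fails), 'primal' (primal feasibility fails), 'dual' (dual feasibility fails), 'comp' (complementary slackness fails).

Gradient of f: grad f(x) = Q x + c = (0, 0)
Constraint values g_i(x) = a_i^T x - b_i:
  g_1((-1, 0)) = 3
  g_2((-1, 0)) = -2
Stationarity residual: grad f(x) + sum_i lambda_i a_i = (0, 0)
  -> stationarity OK
Primal feasibility (all g_i <= 0): FAILS
Dual feasibility (all lambda_i >= 0): OK
Complementary slackness (lambda_i * g_i(x) = 0 for all i): OK

Verdict: the first failing condition is primal_feasibility -> primal.

primal


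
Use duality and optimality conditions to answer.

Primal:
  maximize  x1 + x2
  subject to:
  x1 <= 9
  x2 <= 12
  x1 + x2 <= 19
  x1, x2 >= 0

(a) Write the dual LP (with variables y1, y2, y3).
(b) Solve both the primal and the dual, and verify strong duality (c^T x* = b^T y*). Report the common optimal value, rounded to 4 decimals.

The standard primal-dual pair for 'max c^T x s.t. A x <= b, x >= 0' is:
  Dual:  min b^T y  s.t.  A^T y >= c,  y >= 0.

So the dual LP is:
  minimize  9y1 + 12y2 + 19y3
  subject to:
    y1 + y3 >= 1
    y2 + y3 >= 1
    y1, y2, y3 >= 0

Solving the primal: x* = (7, 12).
  primal value c^T x* = 19.
Solving the dual: y* = (0, 0, 1).
  dual value b^T y* = 19.
Strong duality: c^T x* = b^T y*. Confirmed.

19


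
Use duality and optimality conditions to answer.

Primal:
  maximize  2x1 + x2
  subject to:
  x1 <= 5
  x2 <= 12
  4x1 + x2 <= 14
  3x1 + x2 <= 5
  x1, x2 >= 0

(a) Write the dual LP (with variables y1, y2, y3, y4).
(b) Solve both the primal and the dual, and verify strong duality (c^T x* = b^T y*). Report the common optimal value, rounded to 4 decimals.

The standard primal-dual pair for 'max c^T x s.t. A x <= b, x >= 0' is:
  Dual:  min b^T y  s.t.  A^T y >= c,  y >= 0.

So the dual LP is:
  minimize  5y1 + 12y2 + 14y3 + 5y4
  subject to:
    y1 + 4y3 + 3y4 >= 2
    y2 + y3 + y4 >= 1
    y1, y2, y3, y4 >= 0

Solving the primal: x* = (0, 5).
  primal value c^T x* = 5.
Solving the dual: y* = (0, 0, 0, 1).
  dual value b^T y* = 5.
Strong duality: c^T x* = b^T y*. Confirmed.

5


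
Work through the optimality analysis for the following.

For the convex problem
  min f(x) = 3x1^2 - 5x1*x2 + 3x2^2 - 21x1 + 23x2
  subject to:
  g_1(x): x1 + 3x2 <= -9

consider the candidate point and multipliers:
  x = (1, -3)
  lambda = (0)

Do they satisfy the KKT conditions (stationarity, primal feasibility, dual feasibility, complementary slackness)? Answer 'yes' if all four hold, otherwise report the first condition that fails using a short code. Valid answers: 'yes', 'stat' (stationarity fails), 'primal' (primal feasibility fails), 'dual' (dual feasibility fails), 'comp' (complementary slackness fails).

Gradient of f: grad f(x) = Q x + c = (0, 0)
Constraint values g_i(x) = a_i^T x - b_i:
  g_1((1, -3)) = 1
Stationarity residual: grad f(x) + sum_i lambda_i a_i = (0, 0)
  -> stationarity OK
Primal feasibility (all g_i <= 0): FAILS
Dual feasibility (all lambda_i >= 0): OK
Complementary slackness (lambda_i * g_i(x) = 0 for all i): OK

Verdict: the first failing condition is primal_feasibility -> primal.

primal


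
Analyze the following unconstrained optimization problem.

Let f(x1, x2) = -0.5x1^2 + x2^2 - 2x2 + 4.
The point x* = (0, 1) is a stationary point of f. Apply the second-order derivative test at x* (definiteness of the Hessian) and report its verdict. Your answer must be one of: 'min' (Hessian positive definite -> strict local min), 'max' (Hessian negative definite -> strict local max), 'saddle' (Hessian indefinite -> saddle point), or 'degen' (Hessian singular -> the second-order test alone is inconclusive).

Compute the Hessian H = grad^2 f:
  H = [[-1, 0], [0, 2]]
Verify stationarity: grad f(x*) = H x* + g = (0, 0).
Eigenvalues of H: -1, 2.
Eigenvalues have mixed signs, so H is indefinite -> x* is a saddle point.

saddle


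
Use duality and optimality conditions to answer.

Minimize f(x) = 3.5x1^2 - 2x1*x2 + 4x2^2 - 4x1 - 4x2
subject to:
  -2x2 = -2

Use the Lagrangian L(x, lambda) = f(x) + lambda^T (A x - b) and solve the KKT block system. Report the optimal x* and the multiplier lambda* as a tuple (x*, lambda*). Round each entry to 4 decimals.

Form the Lagrangian:
  L(x, lambda) = (1/2) x^T Q x + c^T x + lambda^T (A x - b)
Stationarity (grad_x L = 0): Q x + c + A^T lambda = 0.
Primal feasibility: A x = b.

This gives the KKT block system:
  [ Q   A^T ] [ x     ]   [-c ]
  [ A    0  ] [ lambda ] = [ b ]

Solving the linear system:
  x*      = (0.8571, 1)
  lambda* = (1.1429)
  f(x*)   = -2.5714

x* = (0.8571, 1), lambda* = (1.1429)


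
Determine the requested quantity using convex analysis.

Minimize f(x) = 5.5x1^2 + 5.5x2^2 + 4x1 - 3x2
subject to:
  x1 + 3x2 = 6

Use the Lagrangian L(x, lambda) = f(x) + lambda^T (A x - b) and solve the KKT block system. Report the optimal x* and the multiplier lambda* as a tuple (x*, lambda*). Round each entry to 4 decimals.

Form the Lagrangian:
  L(x, lambda) = (1/2) x^T Q x + c^T x + lambda^T (A x - b)
Stationarity (grad_x L = 0): Q x + c + A^T lambda = 0.
Primal feasibility: A x = b.

This gives the KKT block system:
  [ Q   A^T ] [ x     ]   [-c ]
  [ A    0  ] [ lambda ] = [ b ]

Solving the linear system:
  x*      = (0.1909, 1.9364)
  lambda* = (-6.1)
  f(x*)   = 15.7773

x* = (0.1909, 1.9364), lambda* = (-6.1)


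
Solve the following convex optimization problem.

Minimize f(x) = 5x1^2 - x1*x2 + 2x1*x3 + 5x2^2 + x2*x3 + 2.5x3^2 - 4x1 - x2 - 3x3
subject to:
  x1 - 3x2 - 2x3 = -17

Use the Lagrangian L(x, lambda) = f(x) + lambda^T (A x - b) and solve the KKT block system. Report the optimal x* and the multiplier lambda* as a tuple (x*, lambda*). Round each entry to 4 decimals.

Form the Lagrangian:
  L(x, lambda) = (1/2) x^T Q x + c^T x + lambda^T (A x - b)
Stationarity (grad_x L = 0): Q x + c + A^T lambda = 0.
Primal feasibility: A x = b.

This gives the KKT block system:
  [ Q   A^T ] [ x     ]   [-c ]
  [ A    0  ] [ lambda ] = [ b ]

Solving the linear system:
  x*      = (-1.1757, 2.3686, 4.3593)
  lambda* = (9.4069)
  f(x*)   = 74.5865

x* = (-1.1757, 2.3686, 4.3593), lambda* = (9.4069)


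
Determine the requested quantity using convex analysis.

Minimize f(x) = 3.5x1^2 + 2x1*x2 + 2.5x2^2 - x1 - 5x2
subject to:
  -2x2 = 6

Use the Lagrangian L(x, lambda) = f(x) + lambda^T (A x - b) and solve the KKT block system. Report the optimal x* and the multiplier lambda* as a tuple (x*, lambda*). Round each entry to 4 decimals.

Form the Lagrangian:
  L(x, lambda) = (1/2) x^T Q x + c^T x + lambda^T (A x - b)
Stationarity (grad_x L = 0): Q x + c + A^T lambda = 0.
Primal feasibility: A x = b.

This gives the KKT block system:
  [ Q   A^T ] [ x     ]   [-c ]
  [ A    0  ] [ lambda ] = [ b ]

Solving the linear system:
  x*      = (1, -3)
  lambda* = (-9)
  f(x*)   = 34

x* = (1, -3), lambda* = (-9)


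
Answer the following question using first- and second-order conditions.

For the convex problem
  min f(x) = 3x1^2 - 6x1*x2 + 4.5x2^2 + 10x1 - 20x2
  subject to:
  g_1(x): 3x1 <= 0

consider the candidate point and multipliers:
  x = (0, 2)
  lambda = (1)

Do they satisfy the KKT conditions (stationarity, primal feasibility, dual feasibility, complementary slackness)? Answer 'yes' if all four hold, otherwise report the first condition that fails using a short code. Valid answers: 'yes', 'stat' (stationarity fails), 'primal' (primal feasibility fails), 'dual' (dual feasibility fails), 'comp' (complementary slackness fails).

Gradient of f: grad f(x) = Q x + c = (-2, -2)
Constraint values g_i(x) = a_i^T x - b_i:
  g_1((0, 2)) = 0
Stationarity residual: grad f(x) + sum_i lambda_i a_i = (1, -2)
  -> stationarity FAILS
Primal feasibility (all g_i <= 0): OK
Dual feasibility (all lambda_i >= 0): OK
Complementary slackness (lambda_i * g_i(x) = 0 for all i): OK

Verdict: the first failing condition is stationarity -> stat.

stat


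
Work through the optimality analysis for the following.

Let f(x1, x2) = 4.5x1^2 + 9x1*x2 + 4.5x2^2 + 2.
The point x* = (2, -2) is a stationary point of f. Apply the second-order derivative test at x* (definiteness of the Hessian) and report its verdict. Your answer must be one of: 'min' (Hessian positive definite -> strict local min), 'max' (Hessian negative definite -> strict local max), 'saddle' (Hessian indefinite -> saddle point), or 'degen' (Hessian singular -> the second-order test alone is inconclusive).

Compute the Hessian H = grad^2 f:
  H = [[9, 9], [9, 9]]
Verify stationarity: grad f(x*) = H x* + g = (0, 0).
Eigenvalues of H: 0, 18.
H has a zero eigenvalue (singular; positive semidefinite but not definite), so H is neither positive definite, negative definite, nor indefinite. The second-order test alone is inconclusive -> degen.
(Indeed, f is constant along the null direction of H through x*, so x* is not a strict local extremum.)

degen


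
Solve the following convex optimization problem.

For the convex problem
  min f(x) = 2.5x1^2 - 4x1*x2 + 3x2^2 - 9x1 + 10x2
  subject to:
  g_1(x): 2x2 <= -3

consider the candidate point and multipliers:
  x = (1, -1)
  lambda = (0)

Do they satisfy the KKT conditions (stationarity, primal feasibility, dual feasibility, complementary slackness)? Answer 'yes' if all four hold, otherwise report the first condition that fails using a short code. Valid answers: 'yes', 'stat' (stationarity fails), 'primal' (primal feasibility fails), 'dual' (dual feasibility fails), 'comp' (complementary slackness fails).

Gradient of f: grad f(x) = Q x + c = (0, 0)
Constraint values g_i(x) = a_i^T x - b_i:
  g_1((1, -1)) = 1
Stationarity residual: grad f(x) + sum_i lambda_i a_i = (0, 0)
  -> stationarity OK
Primal feasibility (all g_i <= 0): FAILS
Dual feasibility (all lambda_i >= 0): OK
Complementary slackness (lambda_i * g_i(x) = 0 for all i): OK

Verdict: the first failing condition is primal_feasibility -> primal.

primal


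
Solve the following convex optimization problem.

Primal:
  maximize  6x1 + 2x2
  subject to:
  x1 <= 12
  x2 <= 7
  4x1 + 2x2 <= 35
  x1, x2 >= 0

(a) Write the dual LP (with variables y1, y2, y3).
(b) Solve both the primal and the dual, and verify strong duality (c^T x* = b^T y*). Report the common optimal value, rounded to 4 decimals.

The standard primal-dual pair for 'max c^T x s.t. A x <= b, x >= 0' is:
  Dual:  min b^T y  s.t.  A^T y >= c,  y >= 0.

So the dual LP is:
  minimize  12y1 + 7y2 + 35y3
  subject to:
    y1 + 4y3 >= 6
    y2 + 2y3 >= 2
    y1, y2, y3 >= 0

Solving the primal: x* = (8.75, 0).
  primal value c^T x* = 52.5.
Solving the dual: y* = (0, 0, 1.5).
  dual value b^T y* = 52.5.
Strong duality: c^T x* = b^T y*. Confirmed.

52.5


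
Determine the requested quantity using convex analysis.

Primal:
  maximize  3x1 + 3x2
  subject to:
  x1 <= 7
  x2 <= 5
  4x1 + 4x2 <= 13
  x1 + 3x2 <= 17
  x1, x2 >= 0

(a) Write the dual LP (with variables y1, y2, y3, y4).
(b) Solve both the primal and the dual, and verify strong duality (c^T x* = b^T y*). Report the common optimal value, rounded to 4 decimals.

The standard primal-dual pair for 'max c^T x s.t. A x <= b, x >= 0' is:
  Dual:  min b^T y  s.t.  A^T y >= c,  y >= 0.

So the dual LP is:
  minimize  7y1 + 5y2 + 13y3 + 17y4
  subject to:
    y1 + 4y3 + y4 >= 3
    y2 + 4y3 + 3y4 >= 3
    y1, y2, y3, y4 >= 0

Solving the primal: x* = (3.25, 0).
  primal value c^T x* = 9.75.
Solving the dual: y* = (0, 0, 0.75, 0).
  dual value b^T y* = 9.75.
Strong duality: c^T x* = b^T y*. Confirmed.

9.75


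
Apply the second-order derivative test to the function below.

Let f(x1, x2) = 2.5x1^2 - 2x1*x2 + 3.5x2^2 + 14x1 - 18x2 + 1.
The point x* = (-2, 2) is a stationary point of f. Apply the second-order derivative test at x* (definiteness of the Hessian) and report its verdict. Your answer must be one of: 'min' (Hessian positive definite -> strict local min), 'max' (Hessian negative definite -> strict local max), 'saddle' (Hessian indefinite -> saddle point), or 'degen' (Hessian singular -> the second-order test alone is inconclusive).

Compute the Hessian H = grad^2 f:
  H = [[5, -2], [-2, 7]]
Verify stationarity: grad f(x*) = H x* + g = (0, 0).
Eigenvalues of H: 3.7639, 8.2361.
Both eigenvalues > 0, so H is positive definite -> x* is a strict local min.

min


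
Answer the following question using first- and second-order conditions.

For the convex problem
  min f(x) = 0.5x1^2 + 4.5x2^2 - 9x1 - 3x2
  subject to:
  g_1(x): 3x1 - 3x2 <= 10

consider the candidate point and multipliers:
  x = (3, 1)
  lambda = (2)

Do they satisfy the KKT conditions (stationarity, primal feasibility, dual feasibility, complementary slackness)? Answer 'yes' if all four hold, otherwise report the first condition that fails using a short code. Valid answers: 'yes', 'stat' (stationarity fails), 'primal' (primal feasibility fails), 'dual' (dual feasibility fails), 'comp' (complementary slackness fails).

Gradient of f: grad f(x) = Q x + c = (-6, 6)
Constraint values g_i(x) = a_i^T x - b_i:
  g_1((3, 1)) = -4
Stationarity residual: grad f(x) + sum_i lambda_i a_i = (0, 0)
  -> stationarity OK
Primal feasibility (all g_i <= 0): OK
Dual feasibility (all lambda_i >= 0): OK
Complementary slackness (lambda_i * g_i(x) = 0 for all i): FAILS

Verdict: the first failing condition is complementary_slackness -> comp.

comp


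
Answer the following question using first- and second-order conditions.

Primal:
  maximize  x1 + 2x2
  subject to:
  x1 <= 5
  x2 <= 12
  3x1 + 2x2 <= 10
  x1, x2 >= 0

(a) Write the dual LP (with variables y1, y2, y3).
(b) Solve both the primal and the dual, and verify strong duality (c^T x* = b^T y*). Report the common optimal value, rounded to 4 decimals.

The standard primal-dual pair for 'max c^T x s.t. A x <= b, x >= 0' is:
  Dual:  min b^T y  s.t.  A^T y >= c,  y >= 0.

So the dual LP is:
  minimize  5y1 + 12y2 + 10y3
  subject to:
    y1 + 3y3 >= 1
    y2 + 2y3 >= 2
    y1, y2, y3 >= 0

Solving the primal: x* = (0, 5).
  primal value c^T x* = 10.
Solving the dual: y* = (0, 0, 1).
  dual value b^T y* = 10.
Strong duality: c^T x* = b^T y*. Confirmed.

10


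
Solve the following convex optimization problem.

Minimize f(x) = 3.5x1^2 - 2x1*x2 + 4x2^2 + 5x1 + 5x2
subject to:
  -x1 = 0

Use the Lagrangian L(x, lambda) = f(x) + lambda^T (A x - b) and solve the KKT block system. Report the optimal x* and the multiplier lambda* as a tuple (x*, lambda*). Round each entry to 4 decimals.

Form the Lagrangian:
  L(x, lambda) = (1/2) x^T Q x + c^T x + lambda^T (A x - b)
Stationarity (grad_x L = 0): Q x + c + A^T lambda = 0.
Primal feasibility: A x = b.

This gives the KKT block system:
  [ Q   A^T ] [ x     ]   [-c ]
  [ A    0  ] [ lambda ] = [ b ]

Solving the linear system:
  x*      = (0, -0.625)
  lambda* = (6.25)
  f(x*)   = -1.5625

x* = (0, -0.625), lambda* = (6.25)


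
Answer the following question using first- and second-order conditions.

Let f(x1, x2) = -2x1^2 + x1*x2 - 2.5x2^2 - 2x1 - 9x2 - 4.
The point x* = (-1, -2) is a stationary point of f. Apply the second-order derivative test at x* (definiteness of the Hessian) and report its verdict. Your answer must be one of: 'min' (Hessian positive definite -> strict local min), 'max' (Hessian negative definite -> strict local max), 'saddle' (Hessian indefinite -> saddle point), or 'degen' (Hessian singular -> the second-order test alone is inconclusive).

Compute the Hessian H = grad^2 f:
  H = [[-4, 1], [1, -5]]
Verify stationarity: grad f(x*) = H x* + g = (0, 0).
Eigenvalues of H: -5.618, -3.382.
Both eigenvalues < 0, so H is negative definite -> x* is a strict local max.

max


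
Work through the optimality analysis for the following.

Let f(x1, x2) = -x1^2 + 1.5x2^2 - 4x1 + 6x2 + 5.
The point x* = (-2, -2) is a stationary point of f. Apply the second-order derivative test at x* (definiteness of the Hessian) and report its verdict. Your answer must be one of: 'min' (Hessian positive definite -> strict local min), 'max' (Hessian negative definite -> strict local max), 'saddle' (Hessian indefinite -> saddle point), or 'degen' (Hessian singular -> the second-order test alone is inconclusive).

Compute the Hessian H = grad^2 f:
  H = [[-2, 0], [0, 3]]
Verify stationarity: grad f(x*) = H x* + g = (0, 0).
Eigenvalues of H: -2, 3.
Eigenvalues have mixed signs, so H is indefinite -> x* is a saddle point.

saddle


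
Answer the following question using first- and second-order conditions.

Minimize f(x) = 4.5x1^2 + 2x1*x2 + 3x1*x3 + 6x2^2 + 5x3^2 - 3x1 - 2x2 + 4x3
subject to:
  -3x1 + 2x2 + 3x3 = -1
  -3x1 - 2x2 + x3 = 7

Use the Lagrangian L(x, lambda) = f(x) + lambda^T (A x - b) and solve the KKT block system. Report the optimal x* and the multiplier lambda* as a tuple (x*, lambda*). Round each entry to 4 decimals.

Form the Lagrangian:
  L(x, lambda) = (1/2) x^T Q x + c^T x + lambda^T (A x - b)
Stationarity (grad_x L = 0): Q x + c + A^T lambda = 0.
Primal feasibility: A x = b.

This gives the KKT block system:
  [ Q   A^T ] [ x     ]   [-c ]
  [ A    0  ] [ lambda ] = [ b ]

Solving the linear system:
  x*      = (-1.1469, -1.8898, -0.2203)
  lambda* = (3.7825, -9.7034)
  f(x*)   = 39.0226

x* = (-1.1469, -1.8898, -0.2203), lambda* = (3.7825, -9.7034)


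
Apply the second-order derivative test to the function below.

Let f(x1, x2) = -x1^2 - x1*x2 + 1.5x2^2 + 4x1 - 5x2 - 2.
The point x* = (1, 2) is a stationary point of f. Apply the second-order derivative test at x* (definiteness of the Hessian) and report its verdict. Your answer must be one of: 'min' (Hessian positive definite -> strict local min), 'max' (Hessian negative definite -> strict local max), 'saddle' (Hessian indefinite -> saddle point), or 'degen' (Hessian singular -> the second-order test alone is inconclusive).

Compute the Hessian H = grad^2 f:
  H = [[-2, -1], [-1, 3]]
Verify stationarity: grad f(x*) = H x* + g = (0, 0).
Eigenvalues of H: -2.1926, 3.1926.
Eigenvalues have mixed signs, so H is indefinite -> x* is a saddle point.

saddle


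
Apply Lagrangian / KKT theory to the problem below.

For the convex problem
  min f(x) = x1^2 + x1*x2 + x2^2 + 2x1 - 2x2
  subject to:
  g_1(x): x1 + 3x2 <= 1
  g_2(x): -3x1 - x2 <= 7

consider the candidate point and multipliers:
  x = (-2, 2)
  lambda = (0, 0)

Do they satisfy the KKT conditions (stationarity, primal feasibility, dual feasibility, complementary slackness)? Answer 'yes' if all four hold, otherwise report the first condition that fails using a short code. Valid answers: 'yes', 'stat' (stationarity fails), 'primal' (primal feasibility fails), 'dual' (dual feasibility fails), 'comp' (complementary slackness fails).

Gradient of f: grad f(x) = Q x + c = (0, 0)
Constraint values g_i(x) = a_i^T x - b_i:
  g_1((-2, 2)) = 3
  g_2((-2, 2)) = -3
Stationarity residual: grad f(x) + sum_i lambda_i a_i = (0, 0)
  -> stationarity OK
Primal feasibility (all g_i <= 0): FAILS
Dual feasibility (all lambda_i >= 0): OK
Complementary slackness (lambda_i * g_i(x) = 0 for all i): OK

Verdict: the first failing condition is primal_feasibility -> primal.

primal


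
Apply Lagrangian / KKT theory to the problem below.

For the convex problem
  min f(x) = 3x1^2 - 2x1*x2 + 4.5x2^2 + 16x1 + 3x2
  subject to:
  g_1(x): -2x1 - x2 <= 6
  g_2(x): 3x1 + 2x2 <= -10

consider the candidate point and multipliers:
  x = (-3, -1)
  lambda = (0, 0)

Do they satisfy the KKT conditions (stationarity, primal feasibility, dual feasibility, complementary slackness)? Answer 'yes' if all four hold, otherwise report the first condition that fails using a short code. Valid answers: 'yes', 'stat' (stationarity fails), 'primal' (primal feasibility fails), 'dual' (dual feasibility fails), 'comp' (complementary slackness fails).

Gradient of f: grad f(x) = Q x + c = (0, 0)
Constraint values g_i(x) = a_i^T x - b_i:
  g_1((-3, -1)) = 1
  g_2((-3, -1)) = -1
Stationarity residual: grad f(x) + sum_i lambda_i a_i = (0, 0)
  -> stationarity OK
Primal feasibility (all g_i <= 0): FAILS
Dual feasibility (all lambda_i >= 0): OK
Complementary slackness (lambda_i * g_i(x) = 0 for all i): OK

Verdict: the first failing condition is primal_feasibility -> primal.

primal


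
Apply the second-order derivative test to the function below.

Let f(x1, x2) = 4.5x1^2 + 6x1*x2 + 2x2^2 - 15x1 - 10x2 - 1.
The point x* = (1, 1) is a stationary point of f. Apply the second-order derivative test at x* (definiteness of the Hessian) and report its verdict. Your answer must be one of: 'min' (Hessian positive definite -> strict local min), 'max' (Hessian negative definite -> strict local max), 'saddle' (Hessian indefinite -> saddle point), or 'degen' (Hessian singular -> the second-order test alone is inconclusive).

Compute the Hessian H = grad^2 f:
  H = [[9, 6], [6, 4]]
Verify stationarity: grad f(x*) = H x* + g = (0, 0).
Eigenvalues of H: 0, 13.
H has a zero eigenvalue (singular; positive semidefinite but not definite), so H is neither positive definite, negative definite, nor indefinite. The second-order test alone is inconclusive -> degen.
(Indeed, f is constant along the null direction of H through x*, so x* is not a strict local extremum.)

degen


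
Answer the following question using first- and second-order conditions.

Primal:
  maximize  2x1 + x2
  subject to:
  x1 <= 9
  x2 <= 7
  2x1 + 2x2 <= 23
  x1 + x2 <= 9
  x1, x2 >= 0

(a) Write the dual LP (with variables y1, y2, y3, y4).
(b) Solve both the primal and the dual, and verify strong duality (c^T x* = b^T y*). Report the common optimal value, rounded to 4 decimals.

The standard primal-dual pair for 'max c^T x s.t. A x <= b, x >= 0' is:
  Dual:  min b^T y  s.t.  A^T y >= c,  y >= 0.

So the dual LP is:
  minimize  9y1 + 7y2 + 23y3 + 9y4
  subject to:
    y1 + 2y3 + y4 >= 2
    y2 + 2y3 + y4 >= 1
    y1, y2, y3, y4 >= 0

Solving the primal: x* = (9, 0).
  primal value c^T x* = 18.
Solving the dual: y* = (1, 0, 0, 1).
  dual value b^T y* = 18.
Strong duality: c^T x* = b^T y*. Confirmed.

18


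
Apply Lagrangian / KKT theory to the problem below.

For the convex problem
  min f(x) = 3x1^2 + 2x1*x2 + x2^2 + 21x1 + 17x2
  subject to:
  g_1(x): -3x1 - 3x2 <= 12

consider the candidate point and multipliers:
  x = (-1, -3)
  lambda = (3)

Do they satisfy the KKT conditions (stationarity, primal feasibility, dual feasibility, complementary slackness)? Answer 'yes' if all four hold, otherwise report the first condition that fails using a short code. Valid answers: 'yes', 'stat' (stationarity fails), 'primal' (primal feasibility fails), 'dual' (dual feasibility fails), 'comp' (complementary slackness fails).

Gradient of f: grad f(x) = Q x + c = (9, 9)
Constraint values g_i(x) = a_i^T x - b_i:
  g_1((-1, -3)) = 0
Stationarity residual: grad f(x) + sum_i lambda_i a_i = (0, 0)
  -> stationarity OK
Primal feasibility (all g_i <= 0): OK
Dual feasibility (all lambda_i >= 0): OK
Complementary slackness (lambda_i * g_i(x) = 0 for all i): OK

Verdict: yes, KKT holds.

yes
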